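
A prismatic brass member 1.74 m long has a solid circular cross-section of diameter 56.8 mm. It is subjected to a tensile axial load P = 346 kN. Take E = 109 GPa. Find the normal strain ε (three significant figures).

0.00125

A = 2534 mm².
σ = N/A = 136.5 MPa; ε = σ/E = 136.5/109000 = 1.253e-03.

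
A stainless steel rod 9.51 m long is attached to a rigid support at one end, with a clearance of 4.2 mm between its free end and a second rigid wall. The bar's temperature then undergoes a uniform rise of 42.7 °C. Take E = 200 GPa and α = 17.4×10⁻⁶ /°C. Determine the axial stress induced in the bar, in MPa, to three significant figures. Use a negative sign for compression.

-60.3 MPa

Free thermal expansion αLΔT = 17.4e-6 · 9510 · 42.7 = 7.066 mm.
The walls engage after the gap closes; constrained expansion = 7.066 − 4.2 = 2.866 mm.
The walls impose strain ε = −(2.866)/9510 = -3.0134e-04; σ = Eε = 200000 · -3.0134e-04 = -60.27 MPa.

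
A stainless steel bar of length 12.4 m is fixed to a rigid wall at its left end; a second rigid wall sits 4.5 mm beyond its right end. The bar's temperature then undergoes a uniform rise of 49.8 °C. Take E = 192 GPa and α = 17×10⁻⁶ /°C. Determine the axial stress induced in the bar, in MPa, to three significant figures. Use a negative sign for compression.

-92.9 MPa

Free thermal expansion αLΔT = 17e-6 · 12400 · 49.8 = 10.5 mm.
The walls engage after the gap closes; constrained expansion = 10.5 − 4.5 = 5.998 mm.
The walls impose strain ε = −(5.998)/12400 = -4.8370e-04; σ = Eε = 192000 · -4.8370e-04 = -92.87 MPa.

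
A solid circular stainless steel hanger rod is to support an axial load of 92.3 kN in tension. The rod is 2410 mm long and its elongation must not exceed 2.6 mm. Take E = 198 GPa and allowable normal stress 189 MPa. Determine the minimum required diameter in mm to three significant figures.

24.9 mm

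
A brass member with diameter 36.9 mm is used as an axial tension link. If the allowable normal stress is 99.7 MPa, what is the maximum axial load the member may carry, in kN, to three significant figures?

107 kN

A = 1069 mm².
P_max = σ_allow · A = 99.7 · 1069 = 106600 N = 106.6 kN.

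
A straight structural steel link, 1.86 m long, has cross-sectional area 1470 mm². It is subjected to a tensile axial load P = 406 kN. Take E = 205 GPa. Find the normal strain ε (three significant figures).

0.00135

σ = N/A = 276.2 MPa; ε = σ/E = 276.2/205000 = 1.347e-03.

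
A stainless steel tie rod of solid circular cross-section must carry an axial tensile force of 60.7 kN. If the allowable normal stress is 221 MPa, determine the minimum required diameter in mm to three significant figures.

Required area A ≥ P/σ_allow = 60700/221 = 274.7 mm².
For a solid circular section, d ≥ √(4A/π) = 18.7 mm.

18.7 mm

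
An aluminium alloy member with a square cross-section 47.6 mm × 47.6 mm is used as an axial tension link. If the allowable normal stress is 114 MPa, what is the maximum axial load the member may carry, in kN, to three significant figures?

A = 2266 mm².
P_max = σ_allow · A = 114 · 2266 = 258300 N = 258.3 kN.

258 kN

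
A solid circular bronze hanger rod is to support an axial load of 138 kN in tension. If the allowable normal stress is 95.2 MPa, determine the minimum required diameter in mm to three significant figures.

43.0 mm

Required area A ≥ P/σ_allow = 138000/95.2 = 1450 mm².
For a solid circular section, d ≥ √(4A/π) = 42.96 mm.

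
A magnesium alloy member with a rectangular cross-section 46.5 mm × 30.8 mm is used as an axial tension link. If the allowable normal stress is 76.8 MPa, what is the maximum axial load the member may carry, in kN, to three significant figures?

110 kN

A = 1432 mm².
P_max = σ_allow · A = 76.8 · 1432 = 110000 N = 110 kN.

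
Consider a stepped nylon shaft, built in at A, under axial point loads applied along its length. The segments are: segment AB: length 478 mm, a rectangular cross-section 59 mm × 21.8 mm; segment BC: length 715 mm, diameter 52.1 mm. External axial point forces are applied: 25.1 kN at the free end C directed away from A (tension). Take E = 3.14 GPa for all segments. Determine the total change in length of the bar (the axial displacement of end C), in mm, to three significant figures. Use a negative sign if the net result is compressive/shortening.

5.65 mm

Internal axial forces (sectioning from the free end, tension +): N_BC = 25.1 kN, N_AB = 25.1 kN.
A_AB = 1286 mm².
A_BC = 2132 mm².
δ_AB = 25100·478/(1286·3140) = 2.971 mm
δ_BC = 25100·715/(2132·3140) = 2.681 mm
δ = Σδ_i = 5.652 mm.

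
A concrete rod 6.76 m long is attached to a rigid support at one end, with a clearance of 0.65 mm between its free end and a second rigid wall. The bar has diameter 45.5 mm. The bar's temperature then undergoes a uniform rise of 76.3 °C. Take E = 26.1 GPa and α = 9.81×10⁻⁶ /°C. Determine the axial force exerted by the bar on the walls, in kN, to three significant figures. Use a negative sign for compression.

Free thermal expansion αLΔT = 9.81e-6 · 6760 · 76.3 = 5.06 mm.
The walls engage after the gap closes; constrained expansion = 5.06 − 0.65 = 4.41 mm.
The walls impose strain ε = −(4.41)/6760 = -6.5235e-04; σ = Eε = 26100 · -6.5235e-04 = -17.03 MPa.
Wall reaction R = σ·A = -17.03·1626 = -27680 N = -27.68 kN.

-27.7 kN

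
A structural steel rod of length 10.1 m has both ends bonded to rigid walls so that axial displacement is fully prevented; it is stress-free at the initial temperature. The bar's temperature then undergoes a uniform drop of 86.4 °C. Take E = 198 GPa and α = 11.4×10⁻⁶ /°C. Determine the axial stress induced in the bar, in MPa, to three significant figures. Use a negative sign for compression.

Free thermal expansion αLΔT = 11.4e-6 · 10100 · -86.4 = -9.948 mm.
The walls impose strain ε = −(-9.948)/10100 = 9.8496e-04; σ = Eε = 198000 · 9.8496e-04 = 195 MPa.

195 MPa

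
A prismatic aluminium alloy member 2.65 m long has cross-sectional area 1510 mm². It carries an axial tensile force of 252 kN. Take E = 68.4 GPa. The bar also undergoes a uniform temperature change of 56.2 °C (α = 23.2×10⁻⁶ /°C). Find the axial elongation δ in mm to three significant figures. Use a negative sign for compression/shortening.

δ_mech = NL/(AE) = 252000·2650/(1510·68400) = 6.466 mm.
δ_thermal = αLΔT = 23.2e-6·2650·56.2 = 3.455 mm.
δ = δ_mech + δ_thermal = 9.921 mm.

9.92 mm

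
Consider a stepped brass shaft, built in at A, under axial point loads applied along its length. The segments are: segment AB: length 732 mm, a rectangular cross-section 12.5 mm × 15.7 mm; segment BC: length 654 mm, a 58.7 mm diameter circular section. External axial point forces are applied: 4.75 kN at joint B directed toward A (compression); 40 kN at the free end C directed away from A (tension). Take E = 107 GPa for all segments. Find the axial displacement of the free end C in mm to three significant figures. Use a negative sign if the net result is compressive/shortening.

Internal axial forces (sectioning from the free end, tension +): N_BC = 40 kN, N_AB = 35.25 kN.
A_AB = 196.2 mm².
A_BC = 2706 mm².
δ_AB = 35250·732/(196.2·107000) = 1.229 mm
δ_BC = 40000·654/(2706·107000) = 0.09034 mm
δ = Σδ_i = 1.319 mm.

1.32 mm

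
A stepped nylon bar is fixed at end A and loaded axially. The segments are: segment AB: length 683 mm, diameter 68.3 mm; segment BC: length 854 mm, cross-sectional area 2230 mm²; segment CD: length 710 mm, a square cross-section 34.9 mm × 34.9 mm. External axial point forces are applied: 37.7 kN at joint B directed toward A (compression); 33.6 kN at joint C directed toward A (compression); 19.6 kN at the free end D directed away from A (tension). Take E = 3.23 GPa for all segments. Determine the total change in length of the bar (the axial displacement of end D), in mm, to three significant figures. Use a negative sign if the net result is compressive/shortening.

-1.11 mm

Internal axial forces (sectioning from the free end, tension +): N_CD = 19.6 kN, N_BC = -14 kN, N_AB = -51.7 kN.
A_AB = 3664 mm².
A_CD = 1218 mm².
δ_AB = -51700·683/(3664·3230) = -2.984 mm
δ_BC = -14000·854/(2230·3230) = -1.66 mm
δ_CD = 19600·710/(1218·3230) = 3.537 mm
δ = Σδ_i = -1.107 mm.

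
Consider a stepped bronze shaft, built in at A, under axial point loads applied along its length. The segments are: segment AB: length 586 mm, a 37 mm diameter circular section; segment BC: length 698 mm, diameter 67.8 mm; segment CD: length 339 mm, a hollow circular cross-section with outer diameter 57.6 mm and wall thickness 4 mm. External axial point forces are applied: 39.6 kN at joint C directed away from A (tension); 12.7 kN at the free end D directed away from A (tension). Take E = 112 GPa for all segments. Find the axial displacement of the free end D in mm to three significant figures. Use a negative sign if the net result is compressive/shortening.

Internal axial forces (sectioning from the free end, tension +): N_CD = 12.7 kN, N_BC = 52.3 kN, N_AB = 52.3 kN.
A_AB = 1075 mm².
A_BC = 3610 mm².
A_CD = 673.6 mm².
δ_AB = 52300·586/(1075·112000) = 0.2545 mm
δ_BC = 52300·698/(3610·112000) = 0.09028 mm
δ_CD = 12700·339/(673.6·112000) = 0.05707 mm
δ = Σδ_i = 0.4019 mm.

0.402 mm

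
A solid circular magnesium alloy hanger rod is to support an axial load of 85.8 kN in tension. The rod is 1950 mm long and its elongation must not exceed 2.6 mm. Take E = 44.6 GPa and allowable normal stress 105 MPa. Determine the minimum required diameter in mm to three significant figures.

42.9 mm

Required area A ≥ P/σ_allow = 85800/105 = 817.1 mm².
For a solid circular section, d ≥ √(4A/π) = 32.26 mm.
Elongation limit: A ≥ PL/(Eδ_allow) = 85800·1950/(44600·2.6) = 1443 mm² ⇒ d ≥ 42.86 mm.
The elongation limit governs.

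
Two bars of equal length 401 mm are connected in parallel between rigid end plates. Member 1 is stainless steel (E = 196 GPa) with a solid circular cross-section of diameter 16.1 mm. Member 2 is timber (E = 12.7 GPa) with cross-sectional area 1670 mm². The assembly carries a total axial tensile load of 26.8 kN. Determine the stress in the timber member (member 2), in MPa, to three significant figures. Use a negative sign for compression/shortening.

A_1 = 203.6 mm².
Equal strain + equilibrium ⇒ each member carries load in proportion to AE: A₁E₁ = 39900000 N, A₂E₂ = 21210000 N, ΣAE = 61110000 N.
σ₂ = P·E₂/ΣAE = 26800·12700/61110000 = 5.57 MPa.

5.57 MPa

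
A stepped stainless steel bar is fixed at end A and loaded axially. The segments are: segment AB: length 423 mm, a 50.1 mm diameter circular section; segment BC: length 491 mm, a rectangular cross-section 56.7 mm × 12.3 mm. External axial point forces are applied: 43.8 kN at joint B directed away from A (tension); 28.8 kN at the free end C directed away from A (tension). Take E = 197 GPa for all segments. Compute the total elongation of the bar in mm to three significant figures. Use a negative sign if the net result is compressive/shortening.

0.182 mm

Internal axial forces (sectioning from the free end, tension +): N_BC = 28.8 kN, N_AB = 72.6 kN.
A_AB = 1971 mm².
A_BC = 697.4 mm².
δ_AB = 72600·423/(1971·197000) = 0.07908 mm
δ_BC = 28800·491/(697.4·197000) = 0.1029 mm
δ = Σδ_i = 0.182 mm.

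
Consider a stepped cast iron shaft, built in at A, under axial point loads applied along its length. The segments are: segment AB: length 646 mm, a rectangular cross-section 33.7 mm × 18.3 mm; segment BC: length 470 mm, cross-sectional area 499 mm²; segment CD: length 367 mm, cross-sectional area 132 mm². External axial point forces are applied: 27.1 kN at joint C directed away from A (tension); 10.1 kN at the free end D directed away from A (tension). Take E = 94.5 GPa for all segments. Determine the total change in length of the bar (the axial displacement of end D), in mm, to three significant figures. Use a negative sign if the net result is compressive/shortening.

1.08 mm

Internal axial forces (sectioning from the free end, tension +): N_CD = 10.1 kN, N_BC = 37.2 kN, N_AB = 37.2 kN.
A_AB = 616.7 mm².
δ_AB = 37200·646/(616.7·94500) = 0.4123 mm
δ_BC = 37200·470/(499·94500) = 0.3708 mm
δ_CD = 10100·367/(132·94500) = 0.2972 mm
δ = Σδ_i = 1.08 mm.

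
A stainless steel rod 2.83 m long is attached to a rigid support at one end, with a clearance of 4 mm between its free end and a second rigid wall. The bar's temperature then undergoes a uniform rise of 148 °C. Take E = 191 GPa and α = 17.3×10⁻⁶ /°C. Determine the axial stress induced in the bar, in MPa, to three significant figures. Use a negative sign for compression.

-219 MPa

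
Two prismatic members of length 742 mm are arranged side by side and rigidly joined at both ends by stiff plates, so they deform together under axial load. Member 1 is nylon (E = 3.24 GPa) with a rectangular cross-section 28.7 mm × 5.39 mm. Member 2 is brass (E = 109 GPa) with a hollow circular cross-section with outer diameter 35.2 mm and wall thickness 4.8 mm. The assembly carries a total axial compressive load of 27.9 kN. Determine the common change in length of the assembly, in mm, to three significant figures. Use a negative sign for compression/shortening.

-0.410 mm

A_1 = 154.7 mm².
A_2 = 458.4 mm².
Equal strain + equilibrium ⇒ each member carries load in proportion to AE: A₁E₁ = 501200 N, A₂E₂ = 49970000 N, ΣAE = 50470000 N.
δ = PL/ΣAE = -27900·742/50470000 = -0.4102 mm.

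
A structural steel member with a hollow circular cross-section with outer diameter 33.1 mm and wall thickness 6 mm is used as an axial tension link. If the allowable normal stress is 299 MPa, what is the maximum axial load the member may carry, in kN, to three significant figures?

153 kN

A = 510.8 mm².
P_max = σ_allow · A = 299 · 510.8 = 152700 N = 152.7 kN.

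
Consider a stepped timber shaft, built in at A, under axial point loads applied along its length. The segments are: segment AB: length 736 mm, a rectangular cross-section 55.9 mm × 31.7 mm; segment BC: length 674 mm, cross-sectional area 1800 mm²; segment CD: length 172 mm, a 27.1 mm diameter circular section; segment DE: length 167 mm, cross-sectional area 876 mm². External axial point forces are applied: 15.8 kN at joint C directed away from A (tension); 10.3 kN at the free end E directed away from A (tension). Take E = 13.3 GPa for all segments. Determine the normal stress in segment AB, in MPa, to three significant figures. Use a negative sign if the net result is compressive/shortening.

14.7 MPa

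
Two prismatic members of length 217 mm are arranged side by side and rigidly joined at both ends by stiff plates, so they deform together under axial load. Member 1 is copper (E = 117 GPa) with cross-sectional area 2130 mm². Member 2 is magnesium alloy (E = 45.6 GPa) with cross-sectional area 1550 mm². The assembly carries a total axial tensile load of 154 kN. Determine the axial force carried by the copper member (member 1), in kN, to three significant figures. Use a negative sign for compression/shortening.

Equal strain + equilibrium ⇒ each member carries load in proportion to AE: A₁E₁ = 249200000 N, A₂E₂ = 70680000 N, ΣAE = 319900000 N.
F₁ = P·A₁E₁/ΣAE = 154000·249200000/319900000 = 120000 N.

120 kN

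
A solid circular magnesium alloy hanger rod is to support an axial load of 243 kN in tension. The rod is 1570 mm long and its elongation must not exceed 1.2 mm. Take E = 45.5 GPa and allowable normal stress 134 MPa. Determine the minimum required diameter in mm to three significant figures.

94.3 mm

Required area A ≥ P/σ_allow = 243000/134 = 1813 mm².
For a solid circular section, d ≥ √(4A/π) = 48.05 mm.
Elongation limit: A ≥ PL/(Eδ_allow) = 243000·1570/(45500·1.2) = 6987 mm² ⇒ d ≥ 94.32 mm.
The elongation limit governs.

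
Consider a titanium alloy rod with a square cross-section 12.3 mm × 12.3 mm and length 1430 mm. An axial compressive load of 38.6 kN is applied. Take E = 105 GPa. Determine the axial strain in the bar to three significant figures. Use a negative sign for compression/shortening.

A = 151.3 mm².
σ = N/A = -255.1 MPa; ε = σ/E = -255.1/105000 = -2.430e-03.

-0.00243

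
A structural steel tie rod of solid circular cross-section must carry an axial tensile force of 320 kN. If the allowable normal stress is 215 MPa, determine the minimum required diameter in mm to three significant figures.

43.5 mm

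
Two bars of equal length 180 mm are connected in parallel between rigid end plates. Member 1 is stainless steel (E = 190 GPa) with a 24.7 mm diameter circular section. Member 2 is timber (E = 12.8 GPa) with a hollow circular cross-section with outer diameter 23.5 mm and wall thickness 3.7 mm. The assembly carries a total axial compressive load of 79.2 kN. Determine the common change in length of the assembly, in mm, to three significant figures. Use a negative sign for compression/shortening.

A_1 = 479.2 mm².
A_2 = 230.2 mm².
Equal strain + equilibrium ⇒ each member carries load in proportion to AE: A₁E₁ = 91040000 N, A₂E₂ = 2946000 N, ΣAE = 93990000 N.
δ = PL/ΣAE = -79200·180/93990000 = -0.1517 mm.

-0.152 mm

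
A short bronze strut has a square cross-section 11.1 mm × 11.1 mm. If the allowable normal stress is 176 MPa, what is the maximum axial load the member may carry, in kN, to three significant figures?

A = 123.2 mm².
P_max = σ_allow · A = 176 · 123.2 = 21680 N = 21.68 kN.

21.7 kN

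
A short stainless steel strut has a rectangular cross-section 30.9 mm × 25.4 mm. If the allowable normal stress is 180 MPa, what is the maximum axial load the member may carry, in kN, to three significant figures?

A = 784.9 mm².
P_max = σ_allow · A = 180 · 784.9 = 141300 N = 141.3 kN.

141 kN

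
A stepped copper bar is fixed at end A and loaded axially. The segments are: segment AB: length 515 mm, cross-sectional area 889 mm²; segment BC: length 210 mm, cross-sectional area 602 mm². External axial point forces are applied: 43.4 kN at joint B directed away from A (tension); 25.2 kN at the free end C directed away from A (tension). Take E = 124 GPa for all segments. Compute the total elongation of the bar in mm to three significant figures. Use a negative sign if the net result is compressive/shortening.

Internal axial forces (sectioning from the free end, tension +): N_BC = 25.2 kN, N_AB = 68.6 kN.
δ_AB = 68600·515/(889·124000) = 0.3205 mm
δ_BC = 25200·210/(602·124000) = 0.07089 mm
δ = Σδ_i = 0.3914 mm.

0.391 mm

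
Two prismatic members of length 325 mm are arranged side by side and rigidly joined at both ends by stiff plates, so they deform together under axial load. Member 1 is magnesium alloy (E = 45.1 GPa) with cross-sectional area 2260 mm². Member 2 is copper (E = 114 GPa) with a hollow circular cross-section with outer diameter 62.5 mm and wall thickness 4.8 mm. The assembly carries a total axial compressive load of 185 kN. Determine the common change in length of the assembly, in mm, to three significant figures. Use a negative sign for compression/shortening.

-0.299 mm

A_2 = 870.1 mm².
Equal strain + equilibrium ⇒ each member carries load in proportion to AE: A₁E₁ = 101900000 N, A₂E₂ = 99190000 N, ΣAE = 201100000 N.
δ = PL/ΣAE = -185000·325/201100000 = -0.299 mm.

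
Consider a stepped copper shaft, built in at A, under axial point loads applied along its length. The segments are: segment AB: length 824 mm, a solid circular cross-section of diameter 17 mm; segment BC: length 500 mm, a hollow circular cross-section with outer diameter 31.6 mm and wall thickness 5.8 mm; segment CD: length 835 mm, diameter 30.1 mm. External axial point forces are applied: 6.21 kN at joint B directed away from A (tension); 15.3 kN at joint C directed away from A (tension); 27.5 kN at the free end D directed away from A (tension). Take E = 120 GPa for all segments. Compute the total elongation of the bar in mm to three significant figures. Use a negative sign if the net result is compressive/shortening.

Internal axial forces (sectioning from the free end, tension +): N_CD = 27.5 kN, N_BC = 42.8 kN, N_AB = 49.01 kN.
A_AB = 227 mm².
A_BC = 470.1 mm².
A_CD = 711.6 mm².
δ_AB = 49010·824/(227·120000) = 1.483 mm
δ_BC = 42800·500/(470.1·120000) = 0.3793 mm
δ_CD = 27500·835/(711.6·120000) = 0.2689 mm
δ = Σδ_i = 2.131 mm.

2.13 mm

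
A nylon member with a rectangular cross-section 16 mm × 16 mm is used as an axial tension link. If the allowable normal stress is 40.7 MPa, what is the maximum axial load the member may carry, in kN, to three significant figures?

A = 256 mm².
P_max = σ_allow · A = 40.7 · 256 = 10420 N = 10.42 kN.

10.4 kN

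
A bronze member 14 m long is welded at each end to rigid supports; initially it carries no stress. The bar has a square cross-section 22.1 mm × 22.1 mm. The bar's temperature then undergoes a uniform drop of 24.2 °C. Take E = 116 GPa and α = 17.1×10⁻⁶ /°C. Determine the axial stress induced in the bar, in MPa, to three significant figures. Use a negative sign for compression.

48.0 MPa

Free thermal expansion αLΔT = 17.1e-6 · 14000 · -24.2 = -5.793 mm.
The walls impose strain ε = −(-5.793)/14000 = 4.1382e-04; σ = Eε = 116000 · 4.1382e-04 = 48 MPa.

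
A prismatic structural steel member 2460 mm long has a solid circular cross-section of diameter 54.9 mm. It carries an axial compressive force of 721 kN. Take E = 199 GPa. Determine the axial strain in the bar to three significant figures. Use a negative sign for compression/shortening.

A = 2367 mm².
σ = N/A = -304.6 MPa; ε = σ/E = -304.6/199000 = -1.531e-03.

-0.00153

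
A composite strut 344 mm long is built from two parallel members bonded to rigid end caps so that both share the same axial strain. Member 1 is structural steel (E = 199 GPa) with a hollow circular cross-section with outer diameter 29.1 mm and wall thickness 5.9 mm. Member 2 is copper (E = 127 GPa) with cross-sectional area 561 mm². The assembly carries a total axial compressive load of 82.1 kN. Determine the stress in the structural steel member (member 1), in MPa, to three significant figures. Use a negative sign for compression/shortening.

-104 MPa

A_1 = 430 mm².
Equal strain + equilibrium ⇒ each member carries load in proportion to AE: A₁E₁ = 85570000 N, A₂E₂ = 71250000 N, ΣAE = 156800000 N.
σ₁ = P·E₁/ΣAE = -82100·199000/156800000 = -104.2 MPa.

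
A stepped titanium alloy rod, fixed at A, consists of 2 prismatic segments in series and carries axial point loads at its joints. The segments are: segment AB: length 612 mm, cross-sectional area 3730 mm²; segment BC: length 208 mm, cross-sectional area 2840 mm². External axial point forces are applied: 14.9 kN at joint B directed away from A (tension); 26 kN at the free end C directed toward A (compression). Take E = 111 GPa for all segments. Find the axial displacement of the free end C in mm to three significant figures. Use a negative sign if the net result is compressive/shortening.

Internal axial forces (sectioning from the free end, tension +): N_BC = -26 kN, N_AB = -11.1 kN.
δ_AB = -11100·612/(3730·111000) = -0.01641 mm
δ_BC = -26000·208/(2840·111000) = -0.01716 mm
δ = Σδ_i = -0.03356 mm.

-0.0336 mm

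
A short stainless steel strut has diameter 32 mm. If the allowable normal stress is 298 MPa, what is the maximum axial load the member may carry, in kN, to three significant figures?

240 kN

A = 804.2 mm².
P_max = σ_allow · A = 298 · 804.2 = 239700 N = 239.7 kN.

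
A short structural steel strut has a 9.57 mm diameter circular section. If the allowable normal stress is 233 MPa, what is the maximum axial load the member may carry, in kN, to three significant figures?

A = 71.93 mm².
P_max = σ_allow · A = 233 · 71.93 = 16760 N = 16.76 kN.

16.8 kN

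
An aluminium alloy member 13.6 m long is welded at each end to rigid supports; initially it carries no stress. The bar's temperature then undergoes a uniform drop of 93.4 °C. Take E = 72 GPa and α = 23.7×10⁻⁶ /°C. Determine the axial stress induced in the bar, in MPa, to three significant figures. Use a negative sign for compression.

Free thermal expansion αLΔT = 23.7e-6 · 13600 · -93.4 = -30.1 mm.
The walls impose strain ε = −(-30.1)/13600 = 2.2136e-03; σ = Eε = 72000 · 2.2136e-03 = 159.4 MPa.

159 MPa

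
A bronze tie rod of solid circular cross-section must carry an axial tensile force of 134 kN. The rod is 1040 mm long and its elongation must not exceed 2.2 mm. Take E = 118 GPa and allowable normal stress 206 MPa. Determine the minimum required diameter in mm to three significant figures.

28.8 mm

Required area A ≥ P/σ_allow = 134000/206 = 650.5 mm².
For a solid circular section, d ≥ √(4A/π) = 28.78 mm.
Elongation limit: A ≥ PL/(Eδ_allow) = 134000·1040/(118000·2.2) = 536.8 mm² ⇒ d ≥ 26.14 mm.
The stress limit governs.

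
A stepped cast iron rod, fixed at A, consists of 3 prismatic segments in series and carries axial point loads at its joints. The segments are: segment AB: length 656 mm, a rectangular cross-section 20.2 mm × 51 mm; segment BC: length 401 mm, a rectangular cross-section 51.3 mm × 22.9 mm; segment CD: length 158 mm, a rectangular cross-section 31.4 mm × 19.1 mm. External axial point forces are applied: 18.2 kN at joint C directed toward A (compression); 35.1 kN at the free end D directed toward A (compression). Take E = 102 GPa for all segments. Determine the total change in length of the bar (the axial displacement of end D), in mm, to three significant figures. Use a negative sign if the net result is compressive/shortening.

-0.602 mm

Internal axial forces (sectioning from the free end, tension +): N_CD = -35.1 kN, N_BC = -53.3 kN, N_AB = -53.3 kN.
A_AB = 1030 mm².
A_BC = 1175 mm².
A_CD = 599.7 mm².
δ_AB = -53300·656/(1030·102000) = -0.3327 mm
δ_BC = -53300·401/(1175·102000) = -0.1784 mm
δ_CD = -35100·158/(599.7·102000) = -0.09066 mm
δ = Σδ_i = -0.6018 mm.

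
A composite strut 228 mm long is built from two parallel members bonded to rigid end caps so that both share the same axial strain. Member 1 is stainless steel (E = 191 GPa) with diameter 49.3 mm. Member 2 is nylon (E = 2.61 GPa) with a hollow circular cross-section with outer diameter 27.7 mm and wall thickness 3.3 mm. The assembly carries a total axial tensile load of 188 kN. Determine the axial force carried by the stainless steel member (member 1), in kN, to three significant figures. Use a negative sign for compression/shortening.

A_1 = 1909 mm².
A_2 = 253 mm².
Equal strain + equilibrium ⇒ each member carries load in proportion to AE: A₁E₁ = 364600000 N, A₂E₂ = 660200 N, ΣAE = 365300000 N.
F₁ = P·A₁E₁/ΣAE = 188000·364600000/365300000 = 187700 N.

188 kN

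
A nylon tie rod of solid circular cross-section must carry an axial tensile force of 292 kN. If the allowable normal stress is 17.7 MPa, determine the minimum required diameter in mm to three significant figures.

145 mm

Required area A ≥ P/σ_allow = 292000/17.7 = 16500 mm².
For a solid circular section, d ≥ √(4A/π) = 144.9 mm.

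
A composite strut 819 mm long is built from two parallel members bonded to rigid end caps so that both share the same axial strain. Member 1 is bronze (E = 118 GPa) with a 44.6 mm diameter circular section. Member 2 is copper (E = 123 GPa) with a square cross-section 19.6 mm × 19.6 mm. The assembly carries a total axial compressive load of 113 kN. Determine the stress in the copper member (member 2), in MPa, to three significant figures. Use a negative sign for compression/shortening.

-60.0 MPa

A_1 = 1562 mm².
A_2 = 384.2 mm².
Equal strain + equilibrium ⇒ each member carries load in proportion to AE: A₁E₁ = 184300000 N, A₂E₂ = 47250000 N, ΣAE = 231600000 N.
σ₂ = P·E₂/ΣAE = -113000·123000/231600000 = -60.01 MPa.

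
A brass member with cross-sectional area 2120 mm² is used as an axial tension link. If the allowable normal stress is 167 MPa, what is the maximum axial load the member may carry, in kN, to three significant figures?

P_max = σ_allow · A = 167 · 2120 = 354000 N = 354 kN.

354 kN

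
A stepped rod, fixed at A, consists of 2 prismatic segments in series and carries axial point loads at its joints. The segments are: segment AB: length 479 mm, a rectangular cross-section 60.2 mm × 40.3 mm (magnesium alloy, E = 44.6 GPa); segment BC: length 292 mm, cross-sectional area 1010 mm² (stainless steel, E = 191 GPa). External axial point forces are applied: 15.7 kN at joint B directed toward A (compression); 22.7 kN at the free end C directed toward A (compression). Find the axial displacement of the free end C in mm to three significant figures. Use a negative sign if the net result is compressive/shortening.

-0.204 mm

Internal axial forces (sectioning from the free end, tension +): N_BC = -22.7 kN, N_AB = -38.4 kN.
A_AB = 2426 mm².
δ_AB = -38400·479/(2426·44600) = -0.17 mm
δ_BC = -22700·292/(1010·191000) = -0.03436 mm
δ = Σδ_i = -0.2044 mm.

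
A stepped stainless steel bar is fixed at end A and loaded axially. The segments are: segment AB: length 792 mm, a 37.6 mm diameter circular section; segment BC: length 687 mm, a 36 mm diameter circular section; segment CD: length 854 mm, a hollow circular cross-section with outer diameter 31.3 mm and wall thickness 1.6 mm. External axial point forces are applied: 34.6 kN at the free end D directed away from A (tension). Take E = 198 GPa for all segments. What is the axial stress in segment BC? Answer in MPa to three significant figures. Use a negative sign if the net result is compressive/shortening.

34.0 MPa

Internal axial forces (sectioning from the free end, tension +): N_CD = 34.6 kN, N_BC = 34.6 kN, N_AB = 34.6 kN.
A_BC = 1018 mm².
σ_BC = N_BC/A_BC = 34600/1018 = 33.99 MPa.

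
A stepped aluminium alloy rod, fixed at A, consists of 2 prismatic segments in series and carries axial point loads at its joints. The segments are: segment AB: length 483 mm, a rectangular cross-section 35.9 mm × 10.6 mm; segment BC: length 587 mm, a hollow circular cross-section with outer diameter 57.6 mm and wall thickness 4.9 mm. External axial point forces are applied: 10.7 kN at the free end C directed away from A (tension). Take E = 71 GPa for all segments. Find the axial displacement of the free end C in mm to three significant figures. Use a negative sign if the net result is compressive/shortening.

0.300 mm

Internal axial forces (sectioning from the free end, tension +): N_BC = 10.7 kN, N_AB = 10.7 kN.
A_AB = 380.5 mm².
A_BC = 811.3 mm².
δ_AB = 10700·483/(380.5·71000) = 0.1913 mm
δ_BC = 10700·587/(811.3·71000) = 0.109 mm
δ = Σδ_i = 0.3003 mm.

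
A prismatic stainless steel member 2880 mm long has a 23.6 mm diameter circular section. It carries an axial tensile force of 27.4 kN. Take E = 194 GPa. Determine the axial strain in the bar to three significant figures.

A = 437.4 mm².
σ = N/A = 62.64 MPa; ε = σ/E = 62.64/194000 = 3.229e-04.

3.23e-04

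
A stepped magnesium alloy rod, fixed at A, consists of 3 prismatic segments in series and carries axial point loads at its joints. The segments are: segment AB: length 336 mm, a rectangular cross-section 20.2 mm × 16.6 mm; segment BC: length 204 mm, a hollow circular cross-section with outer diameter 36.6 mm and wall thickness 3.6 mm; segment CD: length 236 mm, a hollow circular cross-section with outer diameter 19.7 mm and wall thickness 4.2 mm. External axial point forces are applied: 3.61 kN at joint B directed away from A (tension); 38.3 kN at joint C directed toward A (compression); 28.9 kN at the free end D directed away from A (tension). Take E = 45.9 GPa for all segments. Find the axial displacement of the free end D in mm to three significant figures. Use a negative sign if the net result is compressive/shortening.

0.488 mm

Internal axial forces (sectioning from the free end, tension +): N_CD = 28.9 kN, N_BC = -9.4 kN, N_AB = -5.79 kN.
A_AB = 335.3 mm².
A_BC = 373.2 mm².
A_CD = 204.5 mm².
δ_AB = -5790·336/(335.3·45900) = -0.1264 mm
δ_BC = -9400·204/(373.2·45900) = -0.1119 mm
δ_CD = 28900·236/(204.5·45900) = 0.7266 mm
δ = Σδ_i = 0.4882 mm.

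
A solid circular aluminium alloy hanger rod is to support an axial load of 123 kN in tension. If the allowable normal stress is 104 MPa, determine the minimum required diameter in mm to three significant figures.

38.8 mm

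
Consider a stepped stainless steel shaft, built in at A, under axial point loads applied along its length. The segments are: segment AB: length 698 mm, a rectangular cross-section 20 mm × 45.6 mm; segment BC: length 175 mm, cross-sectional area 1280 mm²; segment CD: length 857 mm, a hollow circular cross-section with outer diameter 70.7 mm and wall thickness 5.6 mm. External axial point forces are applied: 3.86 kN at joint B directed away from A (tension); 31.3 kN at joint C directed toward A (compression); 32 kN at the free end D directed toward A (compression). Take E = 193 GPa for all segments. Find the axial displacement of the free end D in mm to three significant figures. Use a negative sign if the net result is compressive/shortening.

Internal axial forces (sectioning from the free end, tension +): N_CD = -32 kN, N_BC = -63.3 kN, N_AB = -59.44 kN.
A_AB = 912 mm².
A_CD = 1145 mm².
δ_AB = -59440·698/(912·193000) = -0.2357 mm
δ_BC = -63300·175/(1280·193000) = -0.04484 mm
δ_CD = -32000·857/(1145·193000) = -0.1241 mm
δ = Σδ_i = -0.4046 mm.

-0.405 mm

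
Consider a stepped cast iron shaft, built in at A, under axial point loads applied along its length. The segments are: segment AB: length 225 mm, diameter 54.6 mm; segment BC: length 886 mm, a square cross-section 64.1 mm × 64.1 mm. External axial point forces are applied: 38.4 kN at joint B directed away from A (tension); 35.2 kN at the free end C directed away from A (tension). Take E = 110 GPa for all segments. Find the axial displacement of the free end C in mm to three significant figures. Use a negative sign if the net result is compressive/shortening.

Internal axial forces (sectioning from the free end, tension +): N_BC = 35.2 kN, N_AB = 73.6 kN.
A_AB = 2341 mm².
A_BC = 4109 mm².
δ_AB = 73600·225/(2341·110000) = 0.0643 mm
δ_BC = 35200·886/(4109·110000) = 0.069 mm
δ = Σδ_i = 0.1333 mm.

0.133 mm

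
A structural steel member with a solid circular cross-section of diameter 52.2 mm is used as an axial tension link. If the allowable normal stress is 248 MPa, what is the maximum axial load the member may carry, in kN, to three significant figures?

A = 2140 mm².
P_max = σ_allow · A = 248 · 2140 = 530700 N = 530.7 kN.

531 kN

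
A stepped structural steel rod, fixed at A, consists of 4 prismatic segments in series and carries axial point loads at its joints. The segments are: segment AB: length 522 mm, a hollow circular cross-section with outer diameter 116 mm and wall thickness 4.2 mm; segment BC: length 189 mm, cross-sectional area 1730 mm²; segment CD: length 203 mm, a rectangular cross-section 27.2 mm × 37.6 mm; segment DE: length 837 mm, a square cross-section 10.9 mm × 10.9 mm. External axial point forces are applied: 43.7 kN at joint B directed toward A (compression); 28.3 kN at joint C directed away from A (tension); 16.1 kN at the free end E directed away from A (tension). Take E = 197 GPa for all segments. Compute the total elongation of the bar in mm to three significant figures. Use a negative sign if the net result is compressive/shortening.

0.618 mm

Internal axial forces (sectioning from the free end, tension +): N_DE = 16.1 kN, N_CD = 16.1 kN, N_BC = 44.4 kN, N_AB = 0.7 kN.
A_AB = 1475 mm².
A_CD = 1023 mm².
A_DE = 118.8 mm².
δ_AB = 700·522/(1475·197000) = 0.001257 mm
δ_BC = 44400·189/(1730·197000) = 0.02462 mm
δ_CD = 16100·203/(1023·197000) = 0.01622 mm
δ_DE = 16100·837/(118.8·197000) = 0.5757 mm
δ = Σδ_i = 0.6178 mm.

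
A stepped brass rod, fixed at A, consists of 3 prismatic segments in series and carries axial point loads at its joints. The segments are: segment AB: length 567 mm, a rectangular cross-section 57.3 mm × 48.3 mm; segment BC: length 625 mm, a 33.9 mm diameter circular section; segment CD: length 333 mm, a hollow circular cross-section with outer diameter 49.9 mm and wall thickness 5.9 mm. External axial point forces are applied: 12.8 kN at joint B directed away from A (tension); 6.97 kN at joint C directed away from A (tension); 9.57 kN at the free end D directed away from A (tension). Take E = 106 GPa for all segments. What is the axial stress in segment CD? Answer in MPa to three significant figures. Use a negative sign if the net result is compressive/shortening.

11.7 MPa

Internal axial forces (sectioning from the free end, tension +): N_CD = 9.57 kN, N_BC = 16.54 kN, N_AB = 29.34 kN.
A_CD = 815.6 mm².
σ_CD = N_CD/A_CD = 9570/815.6 = 11.73 MPa.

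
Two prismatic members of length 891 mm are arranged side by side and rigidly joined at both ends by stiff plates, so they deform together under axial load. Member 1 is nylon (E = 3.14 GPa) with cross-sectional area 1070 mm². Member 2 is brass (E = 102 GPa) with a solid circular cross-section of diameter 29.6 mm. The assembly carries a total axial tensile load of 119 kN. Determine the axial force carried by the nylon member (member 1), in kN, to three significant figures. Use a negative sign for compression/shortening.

A_2 = 688.1 mm².
Equal strain + equilibrium ⇒ each member carries load in proportion to AE: A₁E₁ = 3360000 N, A₂E₂ = 70190000 N, ΣAE = 73550000 N.
F₁ = P·A₁E₁/ΣAE = 119000·3360000/73550000 = 5436 N.

5.44 kN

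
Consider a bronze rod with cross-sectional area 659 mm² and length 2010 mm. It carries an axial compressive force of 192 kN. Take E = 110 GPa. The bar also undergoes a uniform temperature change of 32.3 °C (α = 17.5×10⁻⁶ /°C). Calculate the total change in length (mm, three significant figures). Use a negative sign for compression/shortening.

-4.19 mm

δ_mech = NL/(AE) = -192000·2010/(659·110000) = -5.324 mm.
δ_thermal = αLΔT = 17.5e-6·2010·32.3 = 1.136 mm.
δ = δ_mech + δ_thermal = -4.188 mm.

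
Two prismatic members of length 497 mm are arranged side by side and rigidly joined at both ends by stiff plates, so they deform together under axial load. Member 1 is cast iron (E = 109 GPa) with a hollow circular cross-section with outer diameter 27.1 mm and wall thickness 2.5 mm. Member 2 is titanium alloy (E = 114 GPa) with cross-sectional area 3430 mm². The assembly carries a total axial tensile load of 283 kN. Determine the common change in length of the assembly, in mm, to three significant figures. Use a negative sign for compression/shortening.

0.341 mm

A_1 = 193.2 mm².
Equal strain + equilibrium ⇒ each member carries load in proportion to AE: A₁E₁ = 21060000 N, A₂E₂ = 391000000 N, ΣAE = 412100000 N.
δ = PL/ΣAE = 283000·497/412100000 = 0.3413 mm.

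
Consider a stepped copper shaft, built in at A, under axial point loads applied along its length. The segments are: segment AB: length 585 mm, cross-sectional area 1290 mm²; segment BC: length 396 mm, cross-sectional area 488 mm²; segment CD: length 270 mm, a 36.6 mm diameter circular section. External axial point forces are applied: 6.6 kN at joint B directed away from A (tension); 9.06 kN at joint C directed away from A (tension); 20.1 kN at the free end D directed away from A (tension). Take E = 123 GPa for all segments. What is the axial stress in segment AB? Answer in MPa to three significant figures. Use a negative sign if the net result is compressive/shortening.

27.7 MPa

Internal axial forces (sectioning from the free end, tension +): N_CD = 20.1 kN, N_BC = 29.16 kN, N_AB = 35.76 kN.
σ_AB = N_AB/A_AB = 35760/1290 = 27.72 MPa.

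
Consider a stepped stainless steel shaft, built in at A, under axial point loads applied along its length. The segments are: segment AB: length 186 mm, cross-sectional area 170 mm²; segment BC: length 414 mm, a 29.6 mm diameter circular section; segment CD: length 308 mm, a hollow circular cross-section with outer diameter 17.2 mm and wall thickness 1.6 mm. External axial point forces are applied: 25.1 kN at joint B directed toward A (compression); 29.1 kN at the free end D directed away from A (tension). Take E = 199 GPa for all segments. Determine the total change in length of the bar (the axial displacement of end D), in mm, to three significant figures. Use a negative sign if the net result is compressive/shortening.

0.684 mm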